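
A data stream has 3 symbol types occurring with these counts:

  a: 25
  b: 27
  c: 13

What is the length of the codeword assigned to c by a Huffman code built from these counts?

2

Huffman merges, smallest pair first:
combine c(13), a(25) → 38
combine b(27), 38 → 65
The subtree containing c is merged 2 times, so code length = 2.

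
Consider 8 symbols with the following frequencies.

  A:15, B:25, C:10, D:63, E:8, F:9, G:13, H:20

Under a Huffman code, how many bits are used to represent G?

Huffman merges, smallest pair first:
merge E(8) and F(9): 17
merge C(10) and G(13): 23
merge A(15) and 17: 32
merge H(20) and 23: 43
merge B(25) and 32: 57
merge 43 and 57: 100
merge D(63) and 100: 163
G sits 4 levels below the root, so its codeword is 4 bits.

4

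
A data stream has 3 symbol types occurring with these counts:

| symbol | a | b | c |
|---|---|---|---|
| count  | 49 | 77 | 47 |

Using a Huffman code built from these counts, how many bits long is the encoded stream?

269

Merge the two smallest weights repeatedly:
c(47) + a(49) → 96
b(77) + 96 → 173
Each symbol's bit-cost is frequency × depth; summing gives 269 bits (equivalently 96 + 173).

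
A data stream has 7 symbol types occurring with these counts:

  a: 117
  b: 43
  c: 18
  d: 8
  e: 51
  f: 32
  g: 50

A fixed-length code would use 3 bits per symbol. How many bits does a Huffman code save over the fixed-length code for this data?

Fixed-length: 3 bits × 319 symbols = 957 bits.
Huffman merges:
merge d(8) and c(18): 26
merge 26 and f(32): 58
merge b(43) and g(50): 93
merge e(51) and 58: 109
merge 93 and 109: 202
merge a(117) and 202: 319
Huffman total = 26 + 58 + 93 + 109 + 202 + 319 = 807 bits.
Saving = 957 − 807 = 150 bits.

150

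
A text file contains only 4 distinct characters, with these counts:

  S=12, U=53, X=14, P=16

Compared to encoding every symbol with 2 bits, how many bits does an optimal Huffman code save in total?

27

Fixed-length: 2 bits × 95 symbols = 190 bits.
Huffman merges:
combine S(12), X(14) → 26
combine P(16), 26 → 42
combine 42, U(53) → 95
Huffman total = 26 + 42 + 95 = 163 bits.
Saving = 190 − 163 = 27 bits.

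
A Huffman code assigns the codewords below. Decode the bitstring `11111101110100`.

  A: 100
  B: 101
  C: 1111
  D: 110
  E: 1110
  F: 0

Read left to right; each codeword is recognised as soon as it completes (prefix code):
  1111→C | 110→D | 1110→E | 100→A
Decoded message: CDEA

CDEA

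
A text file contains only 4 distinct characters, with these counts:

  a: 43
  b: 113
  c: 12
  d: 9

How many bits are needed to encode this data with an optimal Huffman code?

Merge the two smallest weights repeatedly:
combine d(9), c(12) → 21
combine 21, a(43) → 64
combine 64, b(113) → 177
Each symbol's bit-cost is frequency × depth; summing gives 262 bits (equivalently 21 + 64 + 177).

262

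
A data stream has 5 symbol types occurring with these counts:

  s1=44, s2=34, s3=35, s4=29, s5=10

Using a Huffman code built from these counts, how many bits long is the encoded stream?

343

Greedily combine the two least-frequent nodes:
merge s5(10) and s4(29): 39
merge s2(34) and s3(35): 69
merge 39 and s1(44): 83
merge 69 and 83: 152
Each symbol's bit-cost is frequency × depth; summing gives 343 bits (equivalently 39 + 69 + 83 + 152).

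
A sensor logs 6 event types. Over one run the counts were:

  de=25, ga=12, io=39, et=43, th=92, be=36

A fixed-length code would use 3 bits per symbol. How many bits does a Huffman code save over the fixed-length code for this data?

147

Fixed-length: 3 bits × 247 symbols = 741 bits.
Huffman merges:
merge ga(12) and de(25): 37
merge be(36) and 37: 73
merge io(39) and et(43): 82
merge 73 and 82: 155
merge th(92) and 155: 247
Huffman total = 37 + 73 + 82 + 155 + 247 = 594 bits.
Saving = 741 − 594 = 147 bits.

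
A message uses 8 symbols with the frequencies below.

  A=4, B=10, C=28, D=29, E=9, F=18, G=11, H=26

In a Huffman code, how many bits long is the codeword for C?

Build the tree from the bottom:
A(4) + E(9) → 13
B(10) + G(11) → 21
13 + F(18) → 31
21 + H(26) → 47
C(28) + D(29) → 57
31 + 47 → 78
57 + 78 → 135
C sits 2 levels below the root, so its codeword is 2 bits.

2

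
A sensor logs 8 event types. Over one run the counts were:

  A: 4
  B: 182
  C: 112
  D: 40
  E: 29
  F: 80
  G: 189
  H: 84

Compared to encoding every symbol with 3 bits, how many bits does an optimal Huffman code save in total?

Fixed-length: 3 bits × 720 symbols = 2160 bits.
Huffman merges:
A(4) + E(29) → 33
33 + D(40) → 73
73 + F(80) → 153
H(84) + C(112) → 196
153 + B(182) → 335
G(189) + 196 → 385
335 + 385 → 720
Huffman total = 33 + 73 + 153 + 196 + 335 + 385 + 720 = 1895 bits.
Saving = 2160 − 1895 = 265 bits.

265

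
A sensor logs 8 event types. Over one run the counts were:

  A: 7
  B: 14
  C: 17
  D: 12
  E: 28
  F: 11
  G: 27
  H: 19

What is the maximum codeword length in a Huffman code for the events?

4

Merge the two lowest-weight nodes at each step:
A(7) + F(11) → 18
D(12) + B(14) → 26
C(17) + 18 → 35
H(19) + 26 → 45
G(27) + E(28) → 55
35 + 45 → 80
55 + 80 → 135
The rarest symbols sit at the bottom; the longest codeword is 4 bits.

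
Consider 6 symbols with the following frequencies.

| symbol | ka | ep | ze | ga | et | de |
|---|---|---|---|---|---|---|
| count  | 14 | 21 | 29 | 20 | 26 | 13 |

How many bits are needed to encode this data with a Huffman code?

Build the Huffman tree bottom-up:
de(13) + ka(14) → 27
ga(20) + ep(21) → 41
et(26) + 27 → 53
ze(29) + 41 → 70
53 + 70 → 123
Each symbol's bit-cost is frequency × depth; summing gives 314 bits (equivalently 27 + 41 + 53 + 70 + 123).

314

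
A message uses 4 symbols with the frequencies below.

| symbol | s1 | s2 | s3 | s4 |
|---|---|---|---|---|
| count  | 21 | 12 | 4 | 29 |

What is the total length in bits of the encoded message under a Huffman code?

Build the Huffman tree bottom-up:
merge s3(4) and s2(12): 16
merge 16 and s1(21): 37
merge s4(29) and 37: 66
Each symbol's bit-cost is frequency × depth; summing gives 119 bits (equivalently 16 + 37 + 66).

119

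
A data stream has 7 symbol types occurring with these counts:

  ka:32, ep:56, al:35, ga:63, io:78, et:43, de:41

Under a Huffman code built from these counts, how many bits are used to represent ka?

3

Build the tree from the bottom:
merge ka(32) and al(35): 67
merge de(41) and et(43): 84
merge ep(56) and ga(63): 119
merge 67 and io(78): 145
merge 84 and 119: 203
merge 145 and 203: 348
ka's leaf is at depth 3, giving a 3-bit codeword.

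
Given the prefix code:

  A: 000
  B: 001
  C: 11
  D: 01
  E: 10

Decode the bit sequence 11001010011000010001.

CBDBEAEB

Read left to right; each codeword is recognised as soon as it completes (prefix code):
  11→C | 001→B | 01→D | 001→B | 10→E | 000→A | 10→E | 001→B
Decoded message: CBDBEAEB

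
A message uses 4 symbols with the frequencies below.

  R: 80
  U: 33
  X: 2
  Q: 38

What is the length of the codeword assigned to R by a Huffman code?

1

Build the tree from the bottom:
combine X(2), U(33) → 35
combine 35, Q(38) → 73
combine 73, R(80) → 153
R is a child of the root — depth 1, so its codeword is a single bit.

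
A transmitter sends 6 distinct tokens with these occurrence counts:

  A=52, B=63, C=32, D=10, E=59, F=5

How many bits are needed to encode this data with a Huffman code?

504

Build the Huffman tree bottom-up:
combine F(5), D(10) → 15
combine 15, C(32) → 47
combine 47, A(52) → 99
combine E(59), B(63) → 122
combine 99, 122 → 221
The encoded length is the sum of every internal node's weight: 15 + 47 + 99 + 122 + 221 = 504 bits.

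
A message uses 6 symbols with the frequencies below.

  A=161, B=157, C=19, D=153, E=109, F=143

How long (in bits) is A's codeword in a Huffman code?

Repeatedly merge the two smallest:
merge C(19) and E(109): 128
merge 128 and F(143): 271
merge D(153) and B(157): 310
merge A(161) and 271: 432
merge 310 and 432: 742
A's leaf is at depth 2, giving a 2-bit codeword.

2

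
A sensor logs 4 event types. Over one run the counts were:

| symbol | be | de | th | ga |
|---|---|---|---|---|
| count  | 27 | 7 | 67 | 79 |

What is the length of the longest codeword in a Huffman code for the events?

Merge the two lowest-weight nodes at each step:
merge de(7) and be(27): 34
merge 34 and th(67): 101
merge ga(79) and 101: 180
The rarest symbols sit at the bottom; the longest codeword is 3 bits.

3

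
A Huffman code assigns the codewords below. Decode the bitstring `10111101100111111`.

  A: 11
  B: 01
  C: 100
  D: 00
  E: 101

Read left to right; each codeword is recognised as soon as it completes (prefix code):
  101→E | 11→A | 101→E | 100→C | 11→A | 11→A | 11→A
Decoded message: EAECAAA

EAECAAA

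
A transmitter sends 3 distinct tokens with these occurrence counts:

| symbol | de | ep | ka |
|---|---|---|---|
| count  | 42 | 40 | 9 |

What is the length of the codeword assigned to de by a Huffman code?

1

Huffman merges, smallest pair first:
combine ka(9), ep(40) → 49
combine de(42), 49 → 91
de is a child of the root — depth 1, so its codeword is a single bit.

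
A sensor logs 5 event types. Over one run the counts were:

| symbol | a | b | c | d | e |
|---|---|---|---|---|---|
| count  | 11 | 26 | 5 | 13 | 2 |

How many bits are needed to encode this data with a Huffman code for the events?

Build the Huffman tree bottom-up:
combine e(2), c(5) → 7
combine 7, a(11) → 18
combine d(13), 18 → 31
combine b(26), 31 → 57
The encoded length is the sum of every internal node's weight: 7 + 18 + 31 + 57 = 113 bits.

113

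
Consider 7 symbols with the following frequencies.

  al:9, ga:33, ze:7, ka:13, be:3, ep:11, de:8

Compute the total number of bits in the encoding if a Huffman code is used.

213

Build the Huffman tree bottom-up:
be(3) + ze(7) → 10
de(8) + al(9) → 17
10 + ep(11) → 21
ka(13) + 17 → 30
21 + 30 → 51
ga(33) + 51 → 84
Each symbol's bit-cost is frequency × depth; summing gives 213 bits (equivalently 10 + 17 + 21 + 30 + 51 + 84).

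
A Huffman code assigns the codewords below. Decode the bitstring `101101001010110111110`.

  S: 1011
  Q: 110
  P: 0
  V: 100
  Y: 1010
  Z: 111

Read left to right; each codeword is recognised as soon as it completes (prefix code):
  1011→S | 0→P | 100→V | 1010→Y | 110→Q | 111→Z | 110→Q
Decoded message: SPVYQZQ

SPVYQZQ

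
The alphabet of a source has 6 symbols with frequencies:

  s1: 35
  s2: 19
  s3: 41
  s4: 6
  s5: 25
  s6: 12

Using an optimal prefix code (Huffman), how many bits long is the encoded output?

331

Merge the two smallest weights repeatedly:
merge s4(6) and s6(12): 18
merge 18 and s2(19): 37
merge s5(25) and s1(35): 60
merge 37 and s3(41): 78
merge 60 and 78: 138
Each symbol's bit-cost is frequency × depth; summing gives 331 bits (equivalently 18 + 37 + 60 + 78 + 138).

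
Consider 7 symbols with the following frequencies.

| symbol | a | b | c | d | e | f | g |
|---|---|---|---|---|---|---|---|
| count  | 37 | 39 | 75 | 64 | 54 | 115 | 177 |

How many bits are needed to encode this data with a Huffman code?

Greedily combine the two least-frequent nodes:
combine a(37), b(39) → 76
combine e(54), d(64) → 118
combine c(75), 76 → 151
combine f(115), 118 → 233
combine 151, g(177) → 328
combine 233, 328 → 561
Each symbol's bit-cost is frequency × depth; summing gives 1467 bits (equivalently 76 + 118 + 151 + 233 + 328 + 561).

1467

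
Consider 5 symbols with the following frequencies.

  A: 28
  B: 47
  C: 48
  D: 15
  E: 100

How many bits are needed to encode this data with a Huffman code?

509

Greedily combine the two least-frequent nodes:
combine D(15), A(28) → 43
combine 43, B(47) → 90
combine C(48), 90 → 138
combine E(100), 138 → 238
The encoded length is the sum of every internal node's weight: 43 + 90 + 138 + 238 = 509 bits.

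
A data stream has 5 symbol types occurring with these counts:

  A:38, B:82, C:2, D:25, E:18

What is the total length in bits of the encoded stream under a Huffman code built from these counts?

313

Greedily combine the two least-frequent nodes:
merge C(2) and E(18): 20
merge 20 and D(25): 45
merge A(38) and 45: 83
merge B(82) and 83: 165
The encoded length is the sum of every internal node's weight: 20 + 45 + 83 + 165 = 313 bits.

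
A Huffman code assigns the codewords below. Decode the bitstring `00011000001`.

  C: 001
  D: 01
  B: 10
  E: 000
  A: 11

EAEC

Read left to right; each codeword is recognised as soon as it completes (prefix code):
  000→E | 11→A | 000→E | 001→C
Decoded message: EAEC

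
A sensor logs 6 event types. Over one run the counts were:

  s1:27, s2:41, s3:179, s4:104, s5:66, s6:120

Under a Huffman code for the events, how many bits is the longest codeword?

4

Merge the two lowest-weight nodes at each step:
combine s1(27), s2(41) → 68
combine s5(66), 68 → 134
combine s4(104), s6(120) → 224
combine 134, s3(179) → 313
combine 224, 313 → 537
Maximum depth reached is 4.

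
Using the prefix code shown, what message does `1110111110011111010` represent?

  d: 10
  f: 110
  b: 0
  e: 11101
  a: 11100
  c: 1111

ecbbcdd

Read left to right; each codeword is recognised as soon as it completes (prefix code):
  11101→e | 1111→c | 0→b | 0→b | 1111→c | 10→d | 10→d
Decoded message: ecbbcdd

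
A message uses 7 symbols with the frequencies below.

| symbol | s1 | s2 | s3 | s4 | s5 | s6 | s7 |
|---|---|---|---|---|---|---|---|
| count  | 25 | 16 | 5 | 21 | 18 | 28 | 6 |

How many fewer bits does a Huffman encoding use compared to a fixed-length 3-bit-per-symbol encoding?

42

Fixed-length: 3 bits × 119 symbols = 357 bits.
Huffman merges:
combine s3(5), s7(6) → 11
combine 11, s2(16) → 27
combine s5(18), s4(21) → 39
combine s1(25), 27 → 52
combine s6(28), 39 → 67
combine 52, 67 → 119
Huffman total = 11 + 27 + 39 + 52 + 67 + 119 = 315 bits.
Saving = 357 − 315 = 42 bits.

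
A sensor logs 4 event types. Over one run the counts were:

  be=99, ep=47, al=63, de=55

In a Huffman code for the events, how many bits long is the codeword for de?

2

Repeatedly merge the two smallest:
ep(47) + de(55) → 102
al(63) + be(99) → 162
102 + 162 → 264
The subtree containing de is merged 2 times, so code length = 2.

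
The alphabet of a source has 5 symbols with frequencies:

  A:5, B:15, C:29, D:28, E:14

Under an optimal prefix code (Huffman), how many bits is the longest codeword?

3

Merge the two lowest-weight nodes at each step:
combine A(5), E(14) → 19
combine B(15), 19 → 34
combine D(28), C(29) → 57
combine 34, 57 → 91
The first pair merged (A, E) ends up deepest, at depth 3.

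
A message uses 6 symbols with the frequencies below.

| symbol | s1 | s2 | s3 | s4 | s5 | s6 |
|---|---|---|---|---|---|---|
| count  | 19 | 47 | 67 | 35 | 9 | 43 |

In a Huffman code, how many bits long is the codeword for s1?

Repeatedly merge the two smallest:
s5(9) + s1(19) → 28
28 + s4(35) → 63
s6(43) + s2(47) → 90
63 + s3(67) → 130
90 + 130 → 220
The subtree containing s1 is merged 4 times, so code length = 4.

4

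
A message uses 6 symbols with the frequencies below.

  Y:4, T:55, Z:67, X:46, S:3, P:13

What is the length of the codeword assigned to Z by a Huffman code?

Huffman merges, smallest pair first:
merge S(3) and Y(4): 7
merge 7 and P(13): 20
merge 20 and X(46): 66
merge T(55) and 66: 121
merge Z(67) and 121: 188
Z is a child of the root — depth 1, so its codeword is a single bit.

1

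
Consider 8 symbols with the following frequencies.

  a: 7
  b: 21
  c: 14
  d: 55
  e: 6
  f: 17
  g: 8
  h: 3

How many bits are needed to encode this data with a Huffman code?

330

Merge the two smallest weights repeatedly:
h(3) + e(6) → 9
a(7) + g(8) → 15
9 + c(14) → 23
15 + f(17) → 32
b(21) + 23 → 44
32 + 44 → 76
d(55) + 76 → 131
Each symbol's bit-cost is frequency × depth; summing gives 330 bits (equivalently 9 + 15 + 23 + 32 + 44 + 76 + 131).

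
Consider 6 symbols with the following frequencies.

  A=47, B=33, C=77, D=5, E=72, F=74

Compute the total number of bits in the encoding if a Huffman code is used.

739

Build the Huffman tree bottom-up:
D(5) + B(33) → 38
38 + A(47) → 85
E(72) + F(74) → 146
C(77) + 85 → 162
146 + 162 → 308
The encoded length is the sum of every internal node's weight: 38 + 85 + 146 + 162 + 308 = 739 bits.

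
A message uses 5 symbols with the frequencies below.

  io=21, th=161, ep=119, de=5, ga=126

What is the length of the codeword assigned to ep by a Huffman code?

Build the tree from the bottom:
merge de(5) and io(21): 26
merge 26 and ep(119): 145
merge ga(126) and 145: 271
merge th(161) and 271: 432
The subtree containing ep is merged 3 times, so code length = 3.

3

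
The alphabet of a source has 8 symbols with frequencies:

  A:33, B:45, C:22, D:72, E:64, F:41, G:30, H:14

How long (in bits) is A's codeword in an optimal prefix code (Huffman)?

Build the tree from the bottom:
combine H(14), C(22) → 36
combine G(30), A(33) → 63
combine 36, F(41) → 77
combine B(45), 63 → 108
combine E(64), D(72) → 136
combine 77, 108 → 185
combine 136, 185 → 321
The subtree containing A is merged 4 times, so code length = 4.

4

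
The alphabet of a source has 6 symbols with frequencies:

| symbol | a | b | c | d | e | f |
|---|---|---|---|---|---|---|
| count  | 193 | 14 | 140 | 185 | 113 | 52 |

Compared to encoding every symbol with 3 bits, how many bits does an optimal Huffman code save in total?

452

Fixed-length: 3 bits × 697 symbols = 2091 bits.
Huffman merges:
merge b(14) and f(52): 66
merge 66 and e(113): 179
merge c(140) and 179: 319
merge d(185) and a(193): 378
merge 319 and 378: 697
Huffman total = 66 + 179 + 319 + 378 + 697 = 1639 bits.
Saving = 2091 − 1639 = 452 bits.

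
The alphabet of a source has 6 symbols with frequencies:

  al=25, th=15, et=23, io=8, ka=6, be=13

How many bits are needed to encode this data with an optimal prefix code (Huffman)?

221

Build the Huffman tree bottom-up:
combine ka(6), io(8) → 14
combine be(13), 14 → 27
combine th(15), et(23) → 38
combine al(25), 27 → 52
combine 38, 52 → 90
Each symbol's bit-cost is frequency × depth; summing gives 221 bits (equivalently 14 + 27 + 38 + 52 + 90).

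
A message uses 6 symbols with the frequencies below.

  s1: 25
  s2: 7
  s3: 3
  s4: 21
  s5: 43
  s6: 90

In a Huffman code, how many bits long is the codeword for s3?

5

Build the tree from the bottom:
s3(3) + s2(7) → 10
10 + s4(21) → 31
s1(25) + 31 → 56
s5(43) + 56 → 99
s6(90) + 99 → 189
The subtree containing s3 is merged 5 times, so code length = 5.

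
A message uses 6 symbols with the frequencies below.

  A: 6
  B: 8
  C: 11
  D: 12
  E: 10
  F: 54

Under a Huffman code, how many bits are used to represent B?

4

Build the tree from the bottom:
A(6) + B(8) → 14
E(10) + C(11) → 21
D(12) + 14 → 26
21 + 26 → 47
47 + F(54) → 101
B's leaf is at depth 4, giving a 4-bit codeword.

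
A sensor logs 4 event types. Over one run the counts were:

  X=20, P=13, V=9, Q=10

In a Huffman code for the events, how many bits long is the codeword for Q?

Build the tree from the bottom:
V(9) + Q(10) → 19
P(13) + 19 → 32
X(20) + 32 → 52
The subtree containing Q is merged 3 times, so code length = 3.

3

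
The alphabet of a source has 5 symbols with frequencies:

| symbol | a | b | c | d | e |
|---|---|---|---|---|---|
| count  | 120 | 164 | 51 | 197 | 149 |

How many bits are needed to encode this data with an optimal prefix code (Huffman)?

Build the Huffman tree bottom-up:
c(51) + a(120) → 171
e(149) + b(164) → 313
171 + d(197) → 368
313 + 368 → 681
Each symbol's bit-cost is frequency × depth; summing gives 1533 bits (equivalently 171 + 313 + 368 + 681).

1533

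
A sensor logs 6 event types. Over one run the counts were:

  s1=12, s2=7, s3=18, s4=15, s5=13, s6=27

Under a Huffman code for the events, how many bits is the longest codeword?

Merge the two lowest-weight nodes at each step:
combine s2(7), s1(12) → 19
combine s5(13), s4(15) → 28
combine s3(18), 19 → 37
combine s6(27), 28 → 55
combine 37, 55 → 92
Maximum depth reached is 3.

3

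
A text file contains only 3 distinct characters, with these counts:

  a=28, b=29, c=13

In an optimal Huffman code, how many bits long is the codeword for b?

Build the tree from the bottom:
combine c(13), a(28) → 41
combine b(29), 41 → 70
b sits one level below the root: a 1-bit codeword.

1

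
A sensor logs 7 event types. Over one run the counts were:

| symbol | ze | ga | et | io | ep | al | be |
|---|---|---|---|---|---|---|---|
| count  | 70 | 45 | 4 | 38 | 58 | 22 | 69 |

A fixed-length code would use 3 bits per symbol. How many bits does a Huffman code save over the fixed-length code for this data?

Fixed-length: 3 bits × 306 symbols = 918 bits.
Huffman merges:
et(4) + al(22) → 26
26 + io(38) → 64
ga(45) + ep(58) → 103
64 + be(69) → 133
ze(70) + 103 → 173
133 + 173 → 306
Huffman total = 26 + 64 + 103 + 133 + 173 + 306 = 805 bits.
Saving = 918 − 805 = 113 bits.

113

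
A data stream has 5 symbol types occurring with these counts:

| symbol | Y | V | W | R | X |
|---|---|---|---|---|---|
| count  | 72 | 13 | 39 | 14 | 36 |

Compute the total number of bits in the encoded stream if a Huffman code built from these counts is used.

366

Greedily combine the two least-frequent nodes:
V(13) + R(14) → 27
27 + X(36) → 63
W(39) + 63 → 102
Y(72) + 102 → 174
Total encoded bits = sum of merged weights = 27 + 63 + 102 + 174 = 366.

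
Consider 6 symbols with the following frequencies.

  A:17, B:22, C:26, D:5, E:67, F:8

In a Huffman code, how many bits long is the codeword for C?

3

Repeatedly merge the two smallest:
D(5) + F(8) → 13
13 + A(17) → 30
B(22) + C(26) → 48
30 + 48 → 78
E(67) + 78 → 145
C's leaf is at depth 3, giving a 3-bit codeword.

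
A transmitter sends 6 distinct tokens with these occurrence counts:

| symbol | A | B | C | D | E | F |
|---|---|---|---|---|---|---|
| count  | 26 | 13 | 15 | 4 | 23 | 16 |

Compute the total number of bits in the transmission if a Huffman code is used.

Merge the two smallest weights repeatedly:
D(4) + B(13) → 17
C(15) + F(16) → 31
17 + E(23) → 40
A(26) + 31 → 57
40 + 57 → 97
Each symbol's bit-cost is frequency × depth; summing gives 242 bits (equivalently 17 + 31 + 40 + 57 + 97).

242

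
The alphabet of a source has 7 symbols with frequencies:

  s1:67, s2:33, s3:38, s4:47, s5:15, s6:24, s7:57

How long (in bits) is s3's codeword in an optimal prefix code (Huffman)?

3

Repeatedly merge the two smallest:
s5(15) + s6(24) → 39
s2(33) + s3(38) → 71
39 + s4(47) → 86
s7(57) + s1(67) → 124
71 + 86 → 157
124 + 157 → 281
The subtree containing s3 is merged 3 times, so code length = 3.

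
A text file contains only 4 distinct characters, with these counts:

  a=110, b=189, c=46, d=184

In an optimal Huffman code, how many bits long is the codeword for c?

3

Repeatedly merge the two smallest:
merge c(46) and a(110): 156
merge 156 and d(184): 340
merge b(189) and 340: 529
c sits 3 levels below the root, so its codeword is 3 bits.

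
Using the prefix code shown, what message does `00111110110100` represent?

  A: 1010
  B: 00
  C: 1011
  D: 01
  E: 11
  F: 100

Read left to right; each codeword is recognised as soon as it completes (prefix code):
  00→B | 11→E | 11→E | 1011→C | 01→D | 00→B
Decoded message: BEECDB

BEECDB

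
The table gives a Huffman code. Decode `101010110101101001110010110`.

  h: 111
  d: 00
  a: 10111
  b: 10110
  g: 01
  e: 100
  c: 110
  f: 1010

Read left to right; each codeword is recognised as soon as it completes (prefix code):
  1010→f | 10110→b | 10110→b | 100→e | 111→h | 00→d | 10110→b
Decoded message: fbbehdb

fbbehdb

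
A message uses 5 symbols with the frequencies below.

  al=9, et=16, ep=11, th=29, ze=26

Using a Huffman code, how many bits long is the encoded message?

Build the Huffman tree bottom-up:
merge al(9) and ep(11): 20
merge et(16) and 20: 36
merge ze(26) and th(29): 55
merge 36 and 55: 91
The encoded length is the sum of every internal node's weight: 20 + 36 + 55 + 91 = 202 bits.

202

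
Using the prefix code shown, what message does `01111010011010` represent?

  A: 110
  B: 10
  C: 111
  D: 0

Read left to right; each codeword is recognised as soon as it completes (prefix code):
  0→D | 111→C | 10→B | 10→B | 0→D | 110→A | 10→B
Decoded message: DCBBDAB

DCBBDAB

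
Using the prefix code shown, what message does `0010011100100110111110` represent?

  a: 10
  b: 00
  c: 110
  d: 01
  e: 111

Read left to right; each codeword is recognised as soon as it completes (prefix code):
  00→b | 10→a | 01→d | 110→c | 01→d | 00→b | 110→c | 111→e | 110→c
Decoded message: badcdbcec

badcdbcec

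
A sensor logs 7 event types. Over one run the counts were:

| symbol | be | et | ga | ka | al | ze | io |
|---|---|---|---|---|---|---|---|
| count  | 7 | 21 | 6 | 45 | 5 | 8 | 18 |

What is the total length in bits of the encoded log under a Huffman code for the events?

Greedily combine the two least-frequent nodes:
combine al(5), ga(6) → 11
combine be(7), ze(8) → 15
combine 11, 15 → 26
combine io(18), et(21) → 39
combine 26, 39 → 65
combine ka(45), 65 → 110
The encoded length is the sum of every internal node's weight: 11 + 15 + 26 + 39 + 65 + 110 = 266 bits.

266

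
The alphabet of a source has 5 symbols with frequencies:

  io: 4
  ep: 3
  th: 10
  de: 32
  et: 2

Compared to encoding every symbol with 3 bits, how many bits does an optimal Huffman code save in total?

69

Fixed-length: 3 bits × 51 symbols = 153 bits.
Huffman merges:
merge et(2) and ep(3): 5
merge io(4) and 5: 9
merge 9 and th(10): 19
merge 19 and de(32): 51
Huffman total = 5 + 9 + 19 + 51 = 84 bits.
Saving = 153 − 84 = 69 bits.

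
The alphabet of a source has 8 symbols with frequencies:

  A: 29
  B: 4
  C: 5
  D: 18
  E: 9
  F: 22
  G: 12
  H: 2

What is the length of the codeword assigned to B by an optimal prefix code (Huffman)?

Repeatedly merge the two smallest:
merge H(2) and B(4): 6
merge C(5) and 6: 11
merge E(9) and 11: 20
merge G(12) and D(18): 30
merge 20 and F(22): 42
merge A(29) and 30: 59
merge 42 and 59: 101
B's leaf is at depth 5, giving a 5-bit codeword.

5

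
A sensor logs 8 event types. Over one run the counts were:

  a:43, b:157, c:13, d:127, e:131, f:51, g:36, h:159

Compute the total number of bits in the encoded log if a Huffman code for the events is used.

1976

Build the Huffman tree bottom-up:
combine c(13), g(36) → 49
combine a(43), 49 → 92
combine f(51), 92 → 143
combine d(127), e(131) → 258
combine 143, b(157) → 300
combine h(159), 258 → 417
combine 300, 417 → 717
Each symbol's bit-cost is frequency × depth; summing gives 1976 bits (equivalently 49 + 92 + 143 + 258 + 300 + 417 + 717).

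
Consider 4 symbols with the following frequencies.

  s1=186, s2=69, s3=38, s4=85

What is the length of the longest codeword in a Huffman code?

3

Merge the two lowest-weight nodes at each step:
combine s3(38), s2(69) → 107
combine s4(85), 107 → 192
combine s1(186), 192 → 378
The first pair merged (s3, s2) ends up deepest, at depth 3.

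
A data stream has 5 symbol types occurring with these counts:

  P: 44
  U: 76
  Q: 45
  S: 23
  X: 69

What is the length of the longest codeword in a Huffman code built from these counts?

3

Merge the two lowest-weight nodes at each step:
S(23) + P(44) → 67
Q(45) + 67 → 112
X(69) + U(76) → 145
112 + 145 → 257
Maximum depth reached is 3.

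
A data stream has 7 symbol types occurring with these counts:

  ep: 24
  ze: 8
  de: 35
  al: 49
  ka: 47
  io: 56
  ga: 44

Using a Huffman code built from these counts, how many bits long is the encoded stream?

716

Merge the two smallest weights repeatedly:
ze(8) + ep(24) → 32
32 + de(35) → 67
ga(44) + ka(47) → 91
al(49) + io(56) → 105
67 + 91 → 158
105 + 158 → 263
Each symbol's bit-cost is frequency × depth; summing gives 716 bits (equivalently 32 + 67 + 91 + 105 + 158 + 263).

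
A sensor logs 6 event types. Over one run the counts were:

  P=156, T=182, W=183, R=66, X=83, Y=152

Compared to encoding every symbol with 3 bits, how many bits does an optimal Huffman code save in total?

372

Fixed-length: 3 bits × 822 symbols = 2466 bits.
Huffman merges:
merge R(66) and X(83): 149
merge 149 and Y(152): 301
merge P(156) and T(182): 338
merge W(183) and 301: 484
merge 338 and 484: 822
Huffman total = 149 + 301 + 338 + 484 + 822 = 2094 bits.
Saving = 2466 − 2094 = 372 bits.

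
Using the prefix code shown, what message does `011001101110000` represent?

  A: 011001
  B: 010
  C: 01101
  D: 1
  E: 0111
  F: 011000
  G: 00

ADEGG

Read left to right; each codeword is recognised as soon as it completes (prefix code):
  011001→A | 1→D | 0111→E | 00→G | 00→G
Decoded message: ADEGG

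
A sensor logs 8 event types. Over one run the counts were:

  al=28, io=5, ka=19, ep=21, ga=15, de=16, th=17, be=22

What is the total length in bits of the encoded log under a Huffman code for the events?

Greedily combine the two least-frequent nodes:
merge io(5) and ga(15): 20
merge de(16) and th(17): 33
merge ka(19) and 20: 39
merge ep(21) and be(22): 43
merge al(28) and 33: 61
merge 39 and 43: 82
merge 61 and 82: 143
The encoded length is the sum of every internal node's weight: 20 + 33 + 39 + 43 + 61 + 82 + 143 = 421 bits.

421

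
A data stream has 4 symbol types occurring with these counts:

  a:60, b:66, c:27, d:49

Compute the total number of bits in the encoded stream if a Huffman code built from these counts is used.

404

Build the Huffman tree bottom-up:
c(27) + d(49) → 76
a(60) + b(66) → 126
76 + 126 → 202
Total encoded bits = sum of merged weights = 76 + 126 + 202 = 404.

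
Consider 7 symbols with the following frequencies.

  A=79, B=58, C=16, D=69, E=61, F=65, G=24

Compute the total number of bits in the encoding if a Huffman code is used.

1008

Merge the two smallest weights repeatedly:
C(16) + G(24) → 40
40 + B(58) → 98
E(61) + F(65) → 126
D(69) + A(79) → 148
98 + 126 → 224
148 + 224 → 372
The encoded length is the sum of every internal node's weight: 40 + 98 + 126 + 148 + 224 + 372 = 1008 bits.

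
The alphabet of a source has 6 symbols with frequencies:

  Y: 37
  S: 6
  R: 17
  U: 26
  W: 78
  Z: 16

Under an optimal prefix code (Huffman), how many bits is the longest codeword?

Merge the two lowest-weight nodes at each step:
combine S(6), Z(16) → 22
combine R(17), 22 → 39
combine U(26), Y(37) → 63
combine 39, 63 → 102
combine W(78), 102 → 180
The rarest symbols sit at the bottom; the longest codeword is 4 bits.

4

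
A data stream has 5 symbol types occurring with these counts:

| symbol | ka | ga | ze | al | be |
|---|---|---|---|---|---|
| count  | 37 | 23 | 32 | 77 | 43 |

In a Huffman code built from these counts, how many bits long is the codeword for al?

2

Huffman merges, smallest pair first:
merge ga(23) and ze(32): 55
merge ka(37) and be(43): 80
merge 55 and al(77): 132
merge 80 and 132: 212
al sits 2 levels below the root, so its codeword is 2 bits.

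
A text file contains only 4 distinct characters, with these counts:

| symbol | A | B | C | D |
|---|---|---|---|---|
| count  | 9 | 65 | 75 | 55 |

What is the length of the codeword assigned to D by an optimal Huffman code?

3

Huffman merges, smallest pair first:
combine A(9), D(55) → 64
combine 64, B(65) → 129
combine C(75), 129 → 204
D sits 3 levels below the root, so its codeword is 3 bits.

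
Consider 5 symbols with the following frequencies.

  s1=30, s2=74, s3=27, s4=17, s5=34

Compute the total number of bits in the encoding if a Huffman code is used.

398

Build the Huffman tree bottom-up:
combine s4(17), s3(27) → 44
combine s1(30), s5(34) → 64
combine 44, 64 → 108
combine s2(74), 108 → 182
Each symbol's bit-cost is frequency × depth; summing gives 398 bits (equivalently 44 + 64 + 108 + 182).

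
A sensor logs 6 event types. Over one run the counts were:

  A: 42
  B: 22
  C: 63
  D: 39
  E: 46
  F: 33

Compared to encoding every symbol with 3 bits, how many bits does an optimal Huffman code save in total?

109

Fixed-length: 3 bits × 245 symbols = 735 bits.
Huffman merges:
merge B(22) and F(33): 55
merge D(39) and A(42): 81
merge E(46) and 55: 101
merge C(63) and 81: 144
merge 101 and 144: 245
Huffman total = 55 + 81 + 101 + 144 + 245 = 626 bits.
Saving = 735 − 626 = 109 bits.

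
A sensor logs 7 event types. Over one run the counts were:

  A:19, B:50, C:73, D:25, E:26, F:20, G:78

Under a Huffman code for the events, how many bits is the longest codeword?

4

Merge the two lowest-weight nodes at each step:
merge A(19) and F(20): 39
merge D(25) and E(26): 51
merge 39 and B(50): 89
merge 51 and C(73): 124
merge G(78) and 89: 167
merge 124 and 167: 291
The first pair merged (A, F) ends up deepest, at depth 4.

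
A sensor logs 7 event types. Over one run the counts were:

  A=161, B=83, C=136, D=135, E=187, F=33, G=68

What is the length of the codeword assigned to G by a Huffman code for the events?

4

Repeatedly merge the two smallest:
merge F(33) and G(68): 101
merge B(83) and 101: 184
merge D(135) and C(136): 271
merge A(161) and 184: 345
merge E(187) and 271: 458
merge 345 and 458: 803
G sits 4 levels below the root, so its codeword is 4 bits.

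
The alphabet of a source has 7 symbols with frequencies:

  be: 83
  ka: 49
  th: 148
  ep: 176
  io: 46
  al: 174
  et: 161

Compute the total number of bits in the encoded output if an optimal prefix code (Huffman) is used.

Merge the two smallest weights repeatedly:
merge io(46) and ka(49): 95
merge be(83) and 95: 178
merge th(148) and et(161): 309
merge al(174) and ep(176): 350
merge 178 and 309: 487
merge 350 and 487: 837
Each symbol's bit-cost is frequency × depth; summing gives 2256 bits (equivalently 95 + 178 + 309 + 350 + 487 + 837).

2256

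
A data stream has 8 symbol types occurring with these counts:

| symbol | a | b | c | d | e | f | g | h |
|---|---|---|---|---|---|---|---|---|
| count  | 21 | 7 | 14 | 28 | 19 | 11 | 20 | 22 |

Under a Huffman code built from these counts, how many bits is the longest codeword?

4

Merge the two lowest-weight nodes at each step:
combine b(7), f(11) → 18
combine c(14), 18 → 32
combine e(19), g(20) → 39
combine a(21), h(22) → 43
combine d(28), 32 → 60
combine 39, 43 → 82
combine 60, 82 → 142
The first pair merged (b, f) ends up deepest, at depth 4.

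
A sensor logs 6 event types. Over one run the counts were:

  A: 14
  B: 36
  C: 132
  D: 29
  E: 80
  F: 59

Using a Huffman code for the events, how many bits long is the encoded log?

822

Build the Huffman tree bottom-up:
combine A(14), D(29) → 43
combine B(36), 43 → 79
combine F(59), 79 → 138
combine E(80), C(132) → 212
combine 138, 212 → 350
The encoded length is the sum of every internal node's weight: 43 + 79 + 138 + 212 + 350 = 822 bits.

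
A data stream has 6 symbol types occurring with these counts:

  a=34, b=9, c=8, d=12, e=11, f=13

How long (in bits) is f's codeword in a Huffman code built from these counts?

Huffman merges, smallest pair first:
combine c(8), b(9) → 17
combine e(11), d(12) → 23
combine f(13), 17 → 30
combine 23, 30 → 53
combine a(34), 53 → 87
The subtree containing f is merged 3 times, so code length = 3.

3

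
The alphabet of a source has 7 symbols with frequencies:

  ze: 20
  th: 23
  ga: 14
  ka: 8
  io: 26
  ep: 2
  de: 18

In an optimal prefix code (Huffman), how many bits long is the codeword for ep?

Build the tree from the bottom:
combine ep(2), ka(8) → 10
combine 10, ga(14) → 24
combine de(18), ze(20) → 38
combine th(23), 24 → 47
combine io(26), 38 → 64
combine 47, 64 → 111
The subtree containing ep is merged 4 times, so code length = 4.

4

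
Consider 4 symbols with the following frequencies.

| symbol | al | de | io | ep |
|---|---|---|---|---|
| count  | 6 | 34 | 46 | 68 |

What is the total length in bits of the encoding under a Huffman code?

280

Greedily combine the two least-frequent nodes:
combine al(6), de(34) → 40
combine 40, io(46) → 86
combine ep(68), 86 → 154
Total encoded bits = sum of merged weights = 40 + 86 + 154 = 280.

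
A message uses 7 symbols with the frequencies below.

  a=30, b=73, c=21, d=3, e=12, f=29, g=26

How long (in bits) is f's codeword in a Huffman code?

Repeatedly merge the two smallest:
d(3) + e(12) → 15
15 + c(21) → 36
g(26) + f(29) → 55
a(30) + 36 → 66
55 + 66 → 121
b(73) + 121 → 194
f sits 3 levels below the root, so its codeword is 3 bits.

3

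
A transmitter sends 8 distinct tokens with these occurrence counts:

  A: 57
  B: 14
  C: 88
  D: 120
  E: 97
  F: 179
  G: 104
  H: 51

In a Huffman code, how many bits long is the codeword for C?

3

Huffman merges, smallest pair first:
combine B(14), H(51) → 65
combine A(57), 65 → 122
combine C(88), E(97) → 185
combine G(104), D(120) → 224
combine 122, F(179) → 301
combine 185, 224 → 409
combine 301, 409 → 710
The subtree containing C is merged 3 times, so code length = 3.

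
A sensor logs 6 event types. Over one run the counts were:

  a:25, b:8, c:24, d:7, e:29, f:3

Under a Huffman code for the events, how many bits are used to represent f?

Huffman merges, smallest pair first:
combine f(3), d(7) → 10
combine b(8), 10 → 18
combine 18, c(24) → 42
combine a(25), e(29) → 54
combine 42, 54 → 96
f's leaf is at depth 4, giving a 4-bit codeword.

4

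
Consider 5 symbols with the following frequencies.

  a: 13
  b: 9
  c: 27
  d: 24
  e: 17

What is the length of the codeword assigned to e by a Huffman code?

Repeatedly merge the two smallest:
b(9) + a(13) → 22
e(17) + 22 → 39
d(24) + c(27) → 51
39 + 51 → 90
The subtree containing e is merged 2 times, so code length = 2.

2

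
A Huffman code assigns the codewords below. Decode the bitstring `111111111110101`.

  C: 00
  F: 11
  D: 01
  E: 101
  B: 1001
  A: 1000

FFFFFED

Read left to right; each codeword is recognised as soon as it completes (prefix code):
  11→F | 11→F | 11→F | 11→F | 11→F | 101→E | 01→D
Decoded message: FFFFFED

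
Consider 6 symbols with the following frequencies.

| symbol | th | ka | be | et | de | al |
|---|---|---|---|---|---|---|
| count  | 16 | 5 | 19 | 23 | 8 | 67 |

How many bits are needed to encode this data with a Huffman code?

293

Build the Huffman tree bottom-up:
combine ka(5), de(8) → 13
combine 13, th(16) → 29
combine be(19), et(23) → 42
combine 29, 42 → 71
combine al(67), 71 → 138
Each symbol's bit-cost is frequency × depth; summing gives 293 bits (equivalently 13 + 29 + 42 + 71 + 138).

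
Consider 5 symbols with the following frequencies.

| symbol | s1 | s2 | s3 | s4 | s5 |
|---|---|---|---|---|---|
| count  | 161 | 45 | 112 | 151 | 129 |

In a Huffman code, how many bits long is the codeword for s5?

2

Huffman merges, smallest pair first:
merge s2(45) and s3(112): 157
merge s5(129) and s4(151): 280
merge 157 and s1(161): 318
merge 280 and 318: 598
The subtree containing s5 is merged 2 times, so code length = 2.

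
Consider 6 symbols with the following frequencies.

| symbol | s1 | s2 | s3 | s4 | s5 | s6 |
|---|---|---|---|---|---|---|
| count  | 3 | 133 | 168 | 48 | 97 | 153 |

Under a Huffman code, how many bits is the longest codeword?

4

Merge the two lowest-weight nodes at each step:
merge s1(3) and s4(48): 51
merge 51 and s5(97): 148
merge s2(133) and 148: 281
merge s6(153) and s3(168): 321
merge 281 and 321: 602
The rarest symbols sit at the bottom; the longest codeword is 4 bits.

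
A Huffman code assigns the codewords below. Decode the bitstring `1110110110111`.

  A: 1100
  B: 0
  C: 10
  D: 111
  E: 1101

DBECD

Read left to right; each codeword is recognised as soon as it completes (prefix code):
  111→D | 0→B | 1101→E | 10→C | 111→D
Decoded message: DBECD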